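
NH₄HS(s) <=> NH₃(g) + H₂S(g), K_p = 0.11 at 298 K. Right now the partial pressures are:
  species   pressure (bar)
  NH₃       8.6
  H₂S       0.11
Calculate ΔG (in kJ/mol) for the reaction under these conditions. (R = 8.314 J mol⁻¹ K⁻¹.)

(NH₄HS is a pure solid — omitted from Q_p.)
Q_p = P(NH₃)·P(H₂S) = (8.6)·(0.11) = 0.946
ΔG = RT ln(Q_p/K_p) = (8.314 J mol⁻¹ K⁻¹)(298 K) × ln(0.946/0.11)
   = (2.478 kJ/mol)(2.152) = 5.33 kJ/mol
ΔG > 0, so the forward reaction is non-spontaneous (proceeds in reverse).

ΔG = 5.33 kJ/mol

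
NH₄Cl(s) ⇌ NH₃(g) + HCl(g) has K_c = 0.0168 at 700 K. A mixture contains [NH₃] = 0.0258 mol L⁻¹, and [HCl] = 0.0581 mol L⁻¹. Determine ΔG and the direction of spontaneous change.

(NH₄Cl is a pure solid — omitted from Q_c.)
Q_c = [NH₃]·[HCl] = (0.0258)·(0.0581) = 0.00150
ΔG = RT ln(Q_c/K_c) = (8.314 J mol⁻¹ K⁻¹)(700 K) × ln(0.00150/0.0168)
   = (5.820 kJ/mol)(-2.416) = -14.1 kJ/mol
ΔG < 0, so the forward reaction is spontaneous (proceeds forward).

ΔG = -14.1 kJ/mol; the forward reaction is spontaneous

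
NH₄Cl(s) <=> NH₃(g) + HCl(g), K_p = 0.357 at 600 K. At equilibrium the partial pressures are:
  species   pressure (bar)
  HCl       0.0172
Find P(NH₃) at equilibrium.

(NH₄Cl is a pure solid — omitted from K_p.)
At equilibrium, K_p = P(NH₃)·P(HCl) = 0.357.
(P(NH₃))·(0.0172) = 0.357
P(NH₃) = 20.8 bar

P(NH₃) = 20.8 bar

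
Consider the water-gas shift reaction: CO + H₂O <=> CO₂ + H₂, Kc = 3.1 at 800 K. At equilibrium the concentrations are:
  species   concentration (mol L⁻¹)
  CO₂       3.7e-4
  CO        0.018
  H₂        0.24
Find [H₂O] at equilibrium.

[H₂O] = 0.0016 mol L⁻¹

At equilibrium, Kc = [CO₂]·[H₂] / ([CO]·[H₂O]) = 3.1.
(3.7e-4)·(0.24) / ((0.018)·([H₂O])) = 3.1
[H₂O] = 0.00159 = 0.0016 mol L⁻¹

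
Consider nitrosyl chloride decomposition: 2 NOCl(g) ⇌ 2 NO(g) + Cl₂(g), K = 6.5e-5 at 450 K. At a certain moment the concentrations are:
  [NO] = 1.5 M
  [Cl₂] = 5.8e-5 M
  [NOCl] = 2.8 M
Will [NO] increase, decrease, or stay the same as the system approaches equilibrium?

increase

Q = [NO]²·[Cl₂] / [NOCl]² = (1.5)²·(5.8e-5) / (2.8)² = 1.7e-5
Q = 1.7e-5 < K = 6.5e-5: net forward reaction.
NO is a product, so it increases.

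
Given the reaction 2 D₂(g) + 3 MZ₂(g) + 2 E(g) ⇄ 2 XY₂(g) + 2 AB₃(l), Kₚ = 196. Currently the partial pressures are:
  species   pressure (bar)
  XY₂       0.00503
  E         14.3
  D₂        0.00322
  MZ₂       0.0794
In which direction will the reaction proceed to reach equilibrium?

toward products

(AB₃ is a pure liquid — omitted from Qₚ.)
Qₚ = P(XY₂)² / (P(D₂)²·P(MZ₂)³·P(E)²) = (0.00503)² / ((0.00322)²·(0.0794)³·(14.3)²) = 23.8
Qₚ = 23.8 < Kₚ = 196, so the forward reaction proceeds.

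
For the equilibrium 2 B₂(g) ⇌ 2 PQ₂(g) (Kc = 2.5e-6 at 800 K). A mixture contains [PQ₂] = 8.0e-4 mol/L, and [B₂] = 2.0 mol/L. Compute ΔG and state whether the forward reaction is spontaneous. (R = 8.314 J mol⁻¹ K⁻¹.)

ΔG = -18.3 kJ/mol; the forward reaction is spontaneous

Qc = [PQ₂]² / [B₂]² = (8.0e-4)² / (2.0)² = 1.60e-7
ΔG = RT ln(Qc/Kc) = (8.314 J mol⁻¹ K⁻¹)(800 K) × ln(1.60e-7/2.5e-6)
   = (6.651 kJ/mol)(-2.749) = -18.3 kJ/mol
ΔG < 0, so the forward reaction is spontaneous (proceeds forward).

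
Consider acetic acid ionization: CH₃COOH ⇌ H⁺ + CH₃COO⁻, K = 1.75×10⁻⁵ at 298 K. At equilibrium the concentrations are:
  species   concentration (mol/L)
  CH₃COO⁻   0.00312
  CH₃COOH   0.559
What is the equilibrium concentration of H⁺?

[H⁺] = 0.00314 mol/L

At equilibrium, K = [H⁺]·[CH₃COO⁻] / [CH₃COOH] = 1.75×10⁻⁵.
([H⁺])·(0.00312) / (0.559) = 1.75×10⁻⁵
[H⁺] = 0.00314 mol/L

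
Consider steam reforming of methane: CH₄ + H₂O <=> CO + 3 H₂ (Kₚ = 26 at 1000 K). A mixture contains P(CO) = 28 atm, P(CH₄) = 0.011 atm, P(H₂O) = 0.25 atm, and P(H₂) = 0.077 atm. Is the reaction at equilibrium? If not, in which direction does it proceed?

Qₚ = P(CO)·P(H₂)³ / (P(CH₄)·P(H₂O)) = (28)·(0.077)³ / ((0.011)·(0.25)) = 4.6
Qₚ = 4.6 < Kₚ = 26, so the forward reaction proceeds.

in the forward direction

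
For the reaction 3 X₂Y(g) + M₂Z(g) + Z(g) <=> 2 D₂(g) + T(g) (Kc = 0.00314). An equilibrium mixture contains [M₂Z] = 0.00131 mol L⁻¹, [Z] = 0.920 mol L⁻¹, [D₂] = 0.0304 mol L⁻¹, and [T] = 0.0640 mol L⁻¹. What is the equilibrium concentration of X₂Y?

[X₂Y] = 2.50 mol L⁻¹

At equilibrium, Kc = [D₂]²·[T] / ([X₂Y]³·[M₂Z]·[Z]) = 0.00314.
(0.0304)²·(0.0640) / (([X₂Y])³·(0.00131)·(0.920)) = 0.00314
[X₂Y]³ = 15.6 ⇒ [X₂Y] = 2.50 mol L⁻¹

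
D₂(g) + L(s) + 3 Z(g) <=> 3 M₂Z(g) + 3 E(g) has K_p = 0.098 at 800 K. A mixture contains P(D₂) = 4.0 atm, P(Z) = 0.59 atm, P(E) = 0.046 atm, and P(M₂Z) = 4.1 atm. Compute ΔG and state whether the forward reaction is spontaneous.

(L is a pure solid — omitted from Q_p.)
Q_p = P(M₂Z)³·P(E)³ / (P(D₂)·P(Z)³) = (4.1)³·(0.046)³ / ((4.0)·(0.59)³) = 0.00817
ΔG = RT ln(Q_p/K_p) = (8.314 J mol⁻¹ K⁻¹)(800 K) × ln(0.00817/0.098)
   = (6.651 kJ/mol)(-2.484) = -16.5 kJ/mol
ΔG < 0, so the forward reaction is spontaneous (proceeds forward).

ΔG = -16.5 kJ/mol; the forward reaction is spontaneous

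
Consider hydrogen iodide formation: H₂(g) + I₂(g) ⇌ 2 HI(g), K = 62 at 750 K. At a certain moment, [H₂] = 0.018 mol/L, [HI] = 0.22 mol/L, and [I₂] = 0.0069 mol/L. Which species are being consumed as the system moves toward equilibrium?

Q = [HI]² / ([H₂]·[I₂]) = (0.22)² / ((0.018)·(0.0069)) = 390
Q = 390 > K = 62: net reverse reaction.

HI (products)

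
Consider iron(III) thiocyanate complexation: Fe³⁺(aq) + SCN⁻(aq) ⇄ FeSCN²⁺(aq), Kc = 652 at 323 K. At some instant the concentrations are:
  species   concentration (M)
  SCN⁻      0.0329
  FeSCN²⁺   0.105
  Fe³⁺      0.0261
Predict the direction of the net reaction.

Qc = [FeSCN²⁺] / ([Fe³⁺]·[SCN⁻]) = (0.105) / ((0.0261)·(0.0329)) = 122
Qc = 122 < Kc = 652, so the forward reaction proceeds.

toward products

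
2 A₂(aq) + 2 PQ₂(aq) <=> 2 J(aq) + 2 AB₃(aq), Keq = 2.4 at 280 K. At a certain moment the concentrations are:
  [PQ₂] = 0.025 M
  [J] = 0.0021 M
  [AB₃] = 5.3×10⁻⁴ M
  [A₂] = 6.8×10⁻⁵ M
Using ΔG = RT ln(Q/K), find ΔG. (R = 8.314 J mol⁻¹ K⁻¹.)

Q = [J]²·[AB₃]² / ([A₂]²·[PQ₂]²) = (0.0021)²·(5.3×10⁻⁴)² / ((6.8×10⁻⁵)²·(0.025)²) = 0.429
ΔG = RT ln(Q/Keq) = (8.314 J mol⁻¹ K⁻¹)(280 K) × ln(0.429/2.4)
   = (2.328 kJ/mol)(-1.722) = -4.01 kJ/mol
ΔG < 0, so the forward reaction is spontaneous (proceeds forward).

ΔG = -4.01 kJ/mol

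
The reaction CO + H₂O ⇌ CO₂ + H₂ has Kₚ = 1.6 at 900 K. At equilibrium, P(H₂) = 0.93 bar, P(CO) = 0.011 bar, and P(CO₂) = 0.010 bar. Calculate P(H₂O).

At equilibrium, Kₚ = P(CO₂)·P(H₂) / (P(CO)·P(H₂O)) = 1.6.
(0.010)·(0.93) / ((0.011)·(P(H₂O))) = 1.6
P(H₂O) = 0.528 = 0.53 bar

P(H₂O) = 0.53 bar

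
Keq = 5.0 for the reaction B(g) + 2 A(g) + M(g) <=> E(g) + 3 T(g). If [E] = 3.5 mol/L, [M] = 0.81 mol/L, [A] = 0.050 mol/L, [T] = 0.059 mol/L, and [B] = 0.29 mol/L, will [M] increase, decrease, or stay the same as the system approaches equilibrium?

Q = [E]·[T]³ / ([B]·[A]²·[M]) = (3.5)·(0.059)³ / ((0.29)·(0.050)²·(0.81)) = 1.2
Q = 1.2 < Keq = 5.0: net forward reaction.
M is a reactant, so it decreases.

decrease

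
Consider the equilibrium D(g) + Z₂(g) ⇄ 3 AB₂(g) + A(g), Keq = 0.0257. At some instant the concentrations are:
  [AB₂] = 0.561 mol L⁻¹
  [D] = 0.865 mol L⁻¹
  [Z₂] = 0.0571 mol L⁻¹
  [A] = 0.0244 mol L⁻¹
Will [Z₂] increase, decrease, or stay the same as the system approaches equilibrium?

increase

Q = [AB₂]³·[A] / ([D]·[Z₂]) = (0.561)³·(0.0244) / ((0.865)·(0.0571)) = 0.0872
Q = 0.0872 > Keq = 0.0257: net reverse reaction.
Z₂ is a reactant, so it increases.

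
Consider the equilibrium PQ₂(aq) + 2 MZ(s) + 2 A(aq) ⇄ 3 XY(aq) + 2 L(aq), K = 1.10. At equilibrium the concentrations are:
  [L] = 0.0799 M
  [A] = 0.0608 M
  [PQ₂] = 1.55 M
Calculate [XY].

[XY] = 0.996 M

(MZ is a pure solid — omitted from K.)
At equilibrium, K = [XY]³·[L]² / ([PQ₂]·[A]²) = 1.10.
([XY])³·(0.0799)² / ((1.55)·(0.0608)²) = 1.10
[XY]³ = 0.987 ⇒ [XY] = 0.996 M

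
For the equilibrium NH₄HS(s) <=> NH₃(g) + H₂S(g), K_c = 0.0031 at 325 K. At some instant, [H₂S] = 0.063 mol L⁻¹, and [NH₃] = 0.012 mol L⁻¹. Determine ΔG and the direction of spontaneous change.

(NH₄HS is a pure solid — omitted from Q_c.)
Q_c = [NH₃]·[H₂S] = (0.012)·(0.063) = 7.56×10⁻⁴
ΔG = RT ln(Q_c/K_c) = (8.314 J mol⁻¹ K⁻¹)(325 K) × ln(7.56×10⁻⁴/0.0031)
   = (2.702 kJ/mol)(-1.411) = -3.81 kJ/mol
ΔG < 0, so the forward reaction is spontaneous (proceeds forward).

ΔG = -3.81 kJ/mol; the forward reaction is spontaneous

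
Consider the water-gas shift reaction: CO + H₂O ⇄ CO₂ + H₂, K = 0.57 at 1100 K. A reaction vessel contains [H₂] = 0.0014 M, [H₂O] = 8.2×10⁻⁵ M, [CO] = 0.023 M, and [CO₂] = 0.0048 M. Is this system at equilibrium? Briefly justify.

no; Q > K, reaction proceeds in reverse

Q = [CO₂]·[H₂] / ([CO]·[H₂O]) = (0.0048)·(0.0014) / ((0.023)·(8.2×10⁻⁵)) = 3.6
Q = 3.6 > K = 0.57: net reverse reaction.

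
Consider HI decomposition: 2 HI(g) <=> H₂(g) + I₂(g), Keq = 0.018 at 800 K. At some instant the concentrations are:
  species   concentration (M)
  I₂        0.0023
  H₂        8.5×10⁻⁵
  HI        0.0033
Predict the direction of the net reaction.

no net change (already at equilibrium)

Q = [H₂]·[I₂] / [HI]² = (8.5×10⁻⁵)·(0.0023) / (0.0033)² = 0.018
Q = 0.018 = Keq, so the system is already at equilibrium.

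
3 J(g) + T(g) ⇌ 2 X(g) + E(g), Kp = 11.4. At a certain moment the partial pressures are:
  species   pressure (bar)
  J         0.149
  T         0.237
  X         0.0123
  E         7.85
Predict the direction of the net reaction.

forward (toward products)

Qp = P(X)²·P(E) / (P(J)³·P(T)) = (0.0123)²·(7.85) / ((0.149)³·(0.237)) = 1.51
Qp = 1.51 < Kp = 11.4, so the forward reaction proceeds.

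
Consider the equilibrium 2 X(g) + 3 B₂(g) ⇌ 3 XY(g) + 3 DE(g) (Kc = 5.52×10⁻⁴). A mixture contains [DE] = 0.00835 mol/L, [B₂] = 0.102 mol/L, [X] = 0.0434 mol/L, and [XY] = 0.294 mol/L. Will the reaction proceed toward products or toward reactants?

Qc = [XY]³·[DE]³ / ([X]²·[B₂]³) = (0.294)³·(0.00835)³ / ((0.0434)²·(0.102)³) = 0.00740
Qc = 0.00740 > Kc = 5.52×10⁻⁴, so the reverse reaction proceeds.

in the reverse direction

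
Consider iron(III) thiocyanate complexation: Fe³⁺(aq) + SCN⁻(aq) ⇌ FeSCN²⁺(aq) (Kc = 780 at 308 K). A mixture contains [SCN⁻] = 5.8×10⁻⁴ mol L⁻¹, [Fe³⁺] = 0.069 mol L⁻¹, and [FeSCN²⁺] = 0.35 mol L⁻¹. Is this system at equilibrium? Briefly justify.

no; Q > K, reaction proceeds in reverse

Qc = [FeSCN²⁺] / ([Fe³⁺]·[SCN⁻]) = (0.35) / ((0.069)·(5.8×10⁻⁴)) = 8700
Qc = 8700 > Kc = 780: net reverse reaction.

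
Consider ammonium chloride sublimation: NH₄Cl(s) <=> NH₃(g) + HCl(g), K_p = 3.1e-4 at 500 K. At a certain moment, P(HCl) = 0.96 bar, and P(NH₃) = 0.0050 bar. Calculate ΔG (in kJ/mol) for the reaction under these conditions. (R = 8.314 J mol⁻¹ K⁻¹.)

ΔG = 11.4 kJ/mol

(NH₄Cl is a pure solid — omitted from Q_p.)
Q_p = P(NH₃)·P(HCl) = (0.0050)·(0.96) = 0.00480
ΔG = RT ln(Q_p/K_p) = (8.314 J mol⁻¹ K⁻¹)(500 K) × ln(0.00480/3.1e-4)
   = (4.157 kJ/mol)(2.740) = 11.4 kJ/mol
ΔG > 0, so the forward reaction is non-spontaneous (proceeds in reverse).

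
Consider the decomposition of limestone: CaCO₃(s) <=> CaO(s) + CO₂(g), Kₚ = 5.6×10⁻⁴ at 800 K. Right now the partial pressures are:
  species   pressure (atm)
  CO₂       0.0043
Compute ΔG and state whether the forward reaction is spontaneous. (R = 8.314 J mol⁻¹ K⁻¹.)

ΔG = 13.6 kJ/mol; the forward reaction is non-spontaneous

(CaCO₃, CaO are pure solids — omitted from Qₚ.)
Qₚ = P(CO₂) = 0.00430
ΔG = RT ln(Qₚ/Kₚ) = (8.314 J mol⁻¹ K⁻¹)(800 K) × ln(0.00430/5.6×10⁻⁴)
   = (6.651 kJ/mol)(2.038) = 13.6 kJ/mol
ΔG > 0, so the forward reaction is non-spontaneous (proceeds in reverse).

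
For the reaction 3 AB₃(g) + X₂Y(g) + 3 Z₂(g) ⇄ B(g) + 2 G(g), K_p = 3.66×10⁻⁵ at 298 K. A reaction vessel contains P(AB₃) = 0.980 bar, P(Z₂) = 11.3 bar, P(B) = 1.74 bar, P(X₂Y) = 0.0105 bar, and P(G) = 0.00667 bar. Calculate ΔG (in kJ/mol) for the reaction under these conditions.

Q_p = P(B)·P(G)² / (P(AB₃)³·P(X₂Y)·P(Z₂)³) = (1.74)·(0.00667)² / ((0.980)³·(0.0105)·(11.3)³) = 5.43×10⁻⁶
ΔG = RT ln(Q_p/K_p) = (8.314 J mol⁻¹ K⁻¹)(298 K) × ln(5.43×10⁻⁶/3.66×10⁻⁵)
   = (2.478 kJ/mol)(-1.908) = -4.73 kJ/mol
ΔG < 0, so the forward reaction is spontaneous (proceeds forward).

ΔG = -4.73 kJ/mol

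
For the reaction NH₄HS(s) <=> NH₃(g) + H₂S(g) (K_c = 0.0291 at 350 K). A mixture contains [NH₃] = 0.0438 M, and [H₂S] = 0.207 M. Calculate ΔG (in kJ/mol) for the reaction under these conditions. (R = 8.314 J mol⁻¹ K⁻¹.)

(NH₄HS is a pure solid — omitted from Q_c.)
Q_c = [NH₃]·[H₂S] = (0.0438)·(0.207) = 0.00907
ΔG = RT ln(Q_c/K_c) = (8.314 J mol⁻¹ K⁻¹)(350 K) × ln(0.00907/0.0291)
   = (2.910 kJ/mol)(-1.166) = -3.39 kJ/mol
ΔG < 0, so the forward reaction is spontaneous (proceeds forward).

ΔG = -3.39 kJ/mol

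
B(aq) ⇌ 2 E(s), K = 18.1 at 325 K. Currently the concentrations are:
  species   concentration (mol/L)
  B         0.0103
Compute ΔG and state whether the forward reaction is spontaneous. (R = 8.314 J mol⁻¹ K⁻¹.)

ΔG = 4.54 kJ/mol; the forward reaction is non-spontaneous

(E is a pure solid — omitted from Q.)
Q = 1 / [B] = 1 / (0.0103) = 97.1
ΔG = RT ln(Q/K) = (8.314 J mol⁻¹ K⁻¹)(325 K) × ln(97.1/18.1)
   = (2.702 kJ/mol)(1.680) = 4.54 kJ/mol
ΔG > 0, so the forward reaction is non-spontaneous (proceeds in reverse).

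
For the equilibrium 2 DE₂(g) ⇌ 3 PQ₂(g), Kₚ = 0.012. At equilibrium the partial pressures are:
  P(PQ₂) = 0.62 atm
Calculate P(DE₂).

P(DE₂) = 4.5 atm

At equilibrium, Kₚ = P(PQ₂)³ / P(DE₂)² = 0.012.
(0.62)³ / (P(DE₂))² = 0.012
P(DE₂)² = 19.9 ⇒ P(DE₂) = 4.5 atm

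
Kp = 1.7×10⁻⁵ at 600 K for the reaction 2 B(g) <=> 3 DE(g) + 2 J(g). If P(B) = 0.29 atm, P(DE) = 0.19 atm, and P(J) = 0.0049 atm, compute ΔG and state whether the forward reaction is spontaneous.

ΔG = -10.8 kJ/mol; the forward reaction is spontaneous

Qp = P(DE)³·P(J)² / P(B)² = (0.19)³·(0.0049)² / (0.29)² = 1.96×10⁻⁶
ΔG = RT ln(Qp/Kp) = (8.314 J mol⁻¹ K⁻¹)(600 K) × ln(1.96×10⁻⁶/1.7×10⁻⁵)
   = (4.988 kJ/mol)(-2.160) = -10.8 kJ/mol
ΔG < 0, so the forward reaction is spontaneous (proceeds forward).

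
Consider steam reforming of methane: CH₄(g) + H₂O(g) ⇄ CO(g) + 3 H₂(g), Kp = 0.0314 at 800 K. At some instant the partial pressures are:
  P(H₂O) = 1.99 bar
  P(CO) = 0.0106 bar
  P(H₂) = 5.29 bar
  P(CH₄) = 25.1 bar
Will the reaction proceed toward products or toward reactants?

neither direction; the system is at equilibrium

Qp = P(CO)·P(H₂)³ / (P(CH₄)·P(H₂O)) = (0.0106)·(5.29)³ / ((25.1)·(1.99)) = 0.0314
Qp = 0.0314 = Kp, so the system is already at equilibrium.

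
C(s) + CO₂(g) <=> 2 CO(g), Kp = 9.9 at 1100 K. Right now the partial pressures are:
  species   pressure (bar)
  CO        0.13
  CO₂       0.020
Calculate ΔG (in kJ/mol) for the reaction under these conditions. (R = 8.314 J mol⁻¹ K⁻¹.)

ΔG = -22.5 kJ/mol

(C is a pure solid — omitted from Qp.)
Qp = P(CO)² / P(CO₂) = (0.13)² / (0.020) = 0.845
ΔG = RT ln(Qp/Kp) = (8.314 J mol⁻¹ K⁻¹)(1100 K) × ln(0.845/9.9)
   = (9.145 kJ/mol)(-2.461) = -22.5 kJ/mol
ΔG < 0, so the forward reaction is spontaneous (proceeds forward).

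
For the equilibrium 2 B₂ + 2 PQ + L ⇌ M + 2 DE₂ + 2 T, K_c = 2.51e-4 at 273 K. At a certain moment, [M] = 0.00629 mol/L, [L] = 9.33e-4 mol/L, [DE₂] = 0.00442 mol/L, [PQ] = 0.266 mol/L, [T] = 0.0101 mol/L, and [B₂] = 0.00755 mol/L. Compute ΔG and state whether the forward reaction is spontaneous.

ΔG = 5.87 kJ/mol; the forward reaction is non-spontaneous

Q_c = [M]·[DE₂]²·[T]² / ([B₂]²·[PQ]²·[L]) = (0.00629)·(0.00442)²·(0.0101)² / ((0.00755)²·(0.266)²·(9.33e-4)) = 0.00333
ΔG = RT ln(Q_c/K_c) = (8.314 J mol⁻¹ K⁻¹)(273 K) × ln(0.00333/2.51e-4)
   = (2.270 kJ/mol)(2.585) = 5.87 kJ/mol
ΔG > 0, so the forward reaction is non-spontaneous (proceeds in reverse).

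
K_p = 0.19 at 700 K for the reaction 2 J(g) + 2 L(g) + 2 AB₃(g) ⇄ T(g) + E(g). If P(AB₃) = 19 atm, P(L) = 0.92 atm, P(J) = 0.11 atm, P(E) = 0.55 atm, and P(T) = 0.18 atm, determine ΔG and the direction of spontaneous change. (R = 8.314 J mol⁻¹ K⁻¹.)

Q_p = P(T)·P(E) / (P(J)²·P(L)²·P(AB₃)²) = (0.18)·(0.55) / ((0.11)²·(0.92)²·(19)²) = 0.0268
ΔG = RT ln(Q_p/K_p) = (8.314 J mol⁻¹ K⁻¹)(700 K) × ln(0.0268/0.19)
   = (5.820 kJ/mol)(-1.959) = -11.4 kJ/mol
ΔG < 0, so the forward reaction is spontaneous (proceeds forward).

ΔG = -11.4 kJ/mol; the forward reaction is spontaneous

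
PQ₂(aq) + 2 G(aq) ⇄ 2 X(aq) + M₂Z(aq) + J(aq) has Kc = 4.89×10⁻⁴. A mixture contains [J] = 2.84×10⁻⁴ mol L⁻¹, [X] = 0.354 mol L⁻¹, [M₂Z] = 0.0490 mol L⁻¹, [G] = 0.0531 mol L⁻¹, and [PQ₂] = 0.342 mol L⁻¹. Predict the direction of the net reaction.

Qc = [X]²·[M₂Z]·[J] / ([PQ₂]·[G]²) = (0.354)²·(0.0490)·(2.84×10⁻⁴) / ((0.342)·(0.0531)²) = 0.00181
Qc = 0.00181 > Kc = 4.89×10⁻⁴, so the reverse reaction proceeds.

in the reverse direction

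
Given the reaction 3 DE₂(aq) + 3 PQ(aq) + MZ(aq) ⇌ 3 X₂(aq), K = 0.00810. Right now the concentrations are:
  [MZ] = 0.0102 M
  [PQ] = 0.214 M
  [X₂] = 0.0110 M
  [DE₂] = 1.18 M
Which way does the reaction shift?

Q = [X₂]³ / ([DE₂]³·[PQ]³·[MZ]) = (0.0110)³ / ((1.18)³·(0.214)³·(0.0102)) = 0.00810
Q = 0.00810 = K, so the system is already at equilibrium.

no net change (already at equilibrium)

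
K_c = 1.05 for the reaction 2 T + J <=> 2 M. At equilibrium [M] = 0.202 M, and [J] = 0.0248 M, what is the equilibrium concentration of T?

At equilibrium, K_c = [M]² / ([T]²·[J]) = 1.05.
(0.202)² / (([T])²·(0.0248)) = 1.05
[T]² = 1.57 ⇒ [T] = 1.25 M

[T] = 1.25 M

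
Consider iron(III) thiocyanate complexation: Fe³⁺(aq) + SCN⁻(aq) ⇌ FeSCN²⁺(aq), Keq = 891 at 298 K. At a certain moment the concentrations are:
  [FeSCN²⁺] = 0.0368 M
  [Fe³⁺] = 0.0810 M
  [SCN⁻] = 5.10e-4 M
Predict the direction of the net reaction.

Q = [FeSCN²⁺] / ([Fe³⁺]·[SCN⁻]) = (0.0368) / ((0.0810)·(5.10e-4)) = 891
Q = 891 = Keq, so the system is already at equilibrium.

neither direction; the system is at equilibrium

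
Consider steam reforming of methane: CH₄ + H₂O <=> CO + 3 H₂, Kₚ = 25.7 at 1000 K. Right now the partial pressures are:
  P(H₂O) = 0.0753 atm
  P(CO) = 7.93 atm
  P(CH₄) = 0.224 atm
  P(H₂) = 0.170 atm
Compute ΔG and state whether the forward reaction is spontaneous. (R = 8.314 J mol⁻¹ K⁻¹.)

Qₚ = P(CO)·P(H₂)³ / (P(CH₄)·P(H₂O)) = (7.93)·(0.170)³ / ((0.224)·(0.0753)) = 2.31
ΔG = RT ln(Qₚ/Kₚ) = (8.314 J mol⁻¹ K⁻¹)(1000 K) × ln(2.31/25.7)
   = (8.314 kJ/mol)(-2.409) = -20.0 kJ/mol
ΔG < 0, so the forward reaction is spontaneous (proceeds forward).

ΔG = -20.0 kJ/mol; the forward reaction is spontaneous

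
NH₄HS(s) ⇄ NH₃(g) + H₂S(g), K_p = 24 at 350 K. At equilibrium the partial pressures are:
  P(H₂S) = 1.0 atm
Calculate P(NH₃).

P(NH₃) = 24 atm

(NH₄HS is a pure solid — omitted from K_p.)
At equilibrium, K_p = P(NH₃)·P(H₂S) = 24.
(P(NH₃))·(1.0) = 24
P(NH₃) = 24.0 = 24 atm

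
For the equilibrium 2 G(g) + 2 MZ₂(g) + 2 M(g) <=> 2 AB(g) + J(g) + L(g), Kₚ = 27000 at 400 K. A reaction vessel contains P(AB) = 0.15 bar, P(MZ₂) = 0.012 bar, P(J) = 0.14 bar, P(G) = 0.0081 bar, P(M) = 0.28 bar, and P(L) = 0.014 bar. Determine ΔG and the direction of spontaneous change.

ΔG = 2.63 kJ/mol; the forward reaction is non-spontaneous

Qₚ = P(AB)²·P(J)·P(L) / (P(G)²·P(MZ₂)²·P(M)²) = (0.15)²·(0.14)·(0.014) / ((0.0081)²·(0.012)²·(0.28)²) = 59500
ΔG = RT ln(Qₚ/Kₚ) = (8.314 J mol⁻¹ K⁻¹)(400 K) × ln(59500/27000)
   = (3.326 kJ/mol)(0.7901) = 2.63 kJ/mol
ΔG > 0, so the forward reaction is non-spontaneous (proceeds in reverse).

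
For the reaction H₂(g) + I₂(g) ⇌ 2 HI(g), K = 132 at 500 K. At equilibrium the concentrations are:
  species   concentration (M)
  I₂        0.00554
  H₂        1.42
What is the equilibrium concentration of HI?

[HI] = 1.02 M

At equilibrium, K = [HI]² / ([H₂]·[I₂]) = 132.
([HI])² / ((1.42)·(0.00554)) = 132
[HI]² = 1.04 ⇒ [HI] = 1.02 M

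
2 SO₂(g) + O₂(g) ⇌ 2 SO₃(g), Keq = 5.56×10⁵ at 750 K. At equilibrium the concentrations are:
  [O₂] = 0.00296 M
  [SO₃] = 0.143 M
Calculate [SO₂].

At equilibrium, Keq = [SO₃]² / ([SO₂]²·[O₂]) = 5.56×10⁵.
(0.143)² / (([SO₂])²·(0.00296)) = 5.56×10⁵
[SO₂]² = 1.24×10⁻⁵ ⇒ [SO₂] = 0.00352 M

[SO₂] = 0.00352 M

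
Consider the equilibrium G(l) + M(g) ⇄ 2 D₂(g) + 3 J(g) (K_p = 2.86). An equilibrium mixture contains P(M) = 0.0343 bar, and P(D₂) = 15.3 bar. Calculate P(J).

P(J) = 0.0748 bar

(G is a pure liquid — omitted from K_p.)
At equilibrium, K_p = P(D₂)²·P(J)³ / P(M) = 2.86.
(15.3)²·(P(J))³ / (0.0343) = 2.86
P(J)³ = 4.19e-4 ⇒ P(J) = 0.0748 bar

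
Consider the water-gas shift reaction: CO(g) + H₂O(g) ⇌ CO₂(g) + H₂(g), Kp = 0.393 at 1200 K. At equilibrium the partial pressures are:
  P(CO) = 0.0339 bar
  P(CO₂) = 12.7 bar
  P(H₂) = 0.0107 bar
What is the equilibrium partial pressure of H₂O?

P(H₂O) = 10.2 bar

At equilibrium, Kp = P(CO₂)·P(H₂) / (P(CO)·P(H₂O)) = 0.393.
(12.7)·(0.0107) / ((0.0339)·(P(H₂O))) = 0.393
P(H₂O) = 10.2 bar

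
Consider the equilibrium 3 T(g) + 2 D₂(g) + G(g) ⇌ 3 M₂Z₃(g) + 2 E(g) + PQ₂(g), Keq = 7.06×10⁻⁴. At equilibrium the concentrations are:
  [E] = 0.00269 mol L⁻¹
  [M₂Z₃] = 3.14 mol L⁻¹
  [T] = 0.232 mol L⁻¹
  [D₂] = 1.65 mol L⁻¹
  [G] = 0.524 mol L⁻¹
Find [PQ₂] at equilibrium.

[PQ₂] = 0.0561 mol L⁻¹

At equilibrium, Keq = [M₂Z₃]³·[E]²·[PQ₂] / ([T]³·[D₂]²·[G]) = 7.06×10⁻⁴.
(3.14)³·(0.00269)²·([PQ₂]) / ((0.232)³·(1.65)²·(0.524)) = 7.06×10⁻⁴
[PQ₂] = 0.0561 mol L⁻¹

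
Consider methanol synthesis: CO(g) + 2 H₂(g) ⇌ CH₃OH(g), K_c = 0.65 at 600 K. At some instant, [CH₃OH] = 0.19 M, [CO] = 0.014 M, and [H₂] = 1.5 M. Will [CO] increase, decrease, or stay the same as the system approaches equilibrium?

Q_c = [CH₃OH] / ([CO]·[H₂]²) = (0.19) / ((0.014)·(1.5)²) = 6.0
Q_c = 6.0 > K_c = 0.65: net reverse reaction.
CO is a reactant, so it increases.

increase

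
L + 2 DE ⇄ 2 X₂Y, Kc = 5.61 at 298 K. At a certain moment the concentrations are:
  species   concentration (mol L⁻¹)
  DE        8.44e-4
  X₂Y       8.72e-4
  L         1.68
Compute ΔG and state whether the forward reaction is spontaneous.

Qc = [X₂Y]² / ([L]·[DE]²) = (8.72e-4)² / ((1.68)·(8.44e-4)²) = 0.635
ΔG = RT ln(Qc/Kc) = (8.314 J mol⁻¹ K⁻¹)(298 K) × ln(0.635/5.61)
   = (2.478 kJ/mol)(-2.179) = -5.40 kJ/mol
ΔG < 0, so the forward reaction is spontaneous (proceeds forward).

ΔG = -5.40 kJ/mol; the forward reaction is spontaneous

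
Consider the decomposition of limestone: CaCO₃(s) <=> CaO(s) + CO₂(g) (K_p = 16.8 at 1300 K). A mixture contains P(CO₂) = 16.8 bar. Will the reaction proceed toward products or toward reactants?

(CaCO₃, CaO are pure solids — omitted from Q_p.)
Q_p = P(CO₂) = 16.8
Q_p = 16.8 = K_p, so the system is already at equilibrium.

at equilibrium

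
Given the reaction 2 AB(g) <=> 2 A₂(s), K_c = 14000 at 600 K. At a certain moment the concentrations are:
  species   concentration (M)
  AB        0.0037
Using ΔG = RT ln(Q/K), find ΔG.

(A₂ is a pure solid — omitted from Q_c.)
Q_c = 1 / [AB]² = 1 / (0.0037)² = 73000
ΔG = RT ln(Q_c/K_c) = (8.314 J mol⁻¹ K⁻¹)(600 K) × ln(73000/14000)
   = (4.988 kJ/mol)(1.651) = 8.24 kJ/mol
ΔG > 0, so the forward reaction is non-spontaneous (proceeds in reverse).

ΔG = 8.24 kJ/mol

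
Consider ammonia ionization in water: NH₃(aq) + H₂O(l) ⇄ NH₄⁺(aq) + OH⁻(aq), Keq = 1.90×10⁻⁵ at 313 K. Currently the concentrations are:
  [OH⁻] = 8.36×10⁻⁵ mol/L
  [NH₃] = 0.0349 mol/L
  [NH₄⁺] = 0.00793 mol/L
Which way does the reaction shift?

no net change (already at equilibrium)

(H₂O is a pure liquid — omitted from Q.)
Q = [NH₄⁺]·[OH⁻] / [NH₃] = (0.00793)·(8.36×10⁻⁵) / (0.0349) = 1.90×10⁻⁵
Q = 1.90×10⁻⁵ = Keq, so the system is already at equilibrium.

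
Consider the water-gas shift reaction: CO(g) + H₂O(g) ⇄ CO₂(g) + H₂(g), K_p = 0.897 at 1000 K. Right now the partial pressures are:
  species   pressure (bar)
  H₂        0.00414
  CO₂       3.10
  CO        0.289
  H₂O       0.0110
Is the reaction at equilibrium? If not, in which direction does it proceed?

Q_p = P(CO₂)·P(H₂) / (P(CO)·P(H₂O)) = (3.10)·(0.00414) / ((0.289)·(0.0110)) = 4.04
Q_p = 4.04 > K_p = 0.897, so the reverse reaction proceeds.

reverse (toward reactants)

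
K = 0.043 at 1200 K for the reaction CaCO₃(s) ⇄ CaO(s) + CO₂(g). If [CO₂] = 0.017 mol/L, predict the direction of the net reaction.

(CaCO₃, CaO are pure solids — omitted from Q.)
Q = [CO₂] = 0.017
Q = 0.017 < K = 0.043, so the forward reaction proceeds.

toward products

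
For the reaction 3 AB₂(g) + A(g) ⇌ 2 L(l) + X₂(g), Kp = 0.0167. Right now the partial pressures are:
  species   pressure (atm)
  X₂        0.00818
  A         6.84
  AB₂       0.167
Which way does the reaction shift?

(L is a pure liquid — omitted from Qp.)
Qp = P(X₂) / (P(AB₂)³·P(A)) = (0.00818) / ((0.167)³·(6.84)) = 0.257
Qp = 0.257 > Kp = 0.0167, so the reverse reaction proceeds.

toward reactants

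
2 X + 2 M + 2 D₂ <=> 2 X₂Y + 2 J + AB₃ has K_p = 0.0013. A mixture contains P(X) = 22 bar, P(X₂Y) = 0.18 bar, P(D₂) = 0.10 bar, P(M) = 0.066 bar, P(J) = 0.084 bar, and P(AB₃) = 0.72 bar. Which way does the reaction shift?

reverse (toward reactants)

Q_p = P(X₂Y)²·P(J)²·P(AB₃) / (P(X)²·P(M)²·P(D₂)²) = (0.18)²·(0.084)²·(0.72) / ((22)²·(0.066)²·(0.10)²) = 0.0078
Q_p = 0.0078 > K_p = 0.0013, so the reverse reaction proceeds.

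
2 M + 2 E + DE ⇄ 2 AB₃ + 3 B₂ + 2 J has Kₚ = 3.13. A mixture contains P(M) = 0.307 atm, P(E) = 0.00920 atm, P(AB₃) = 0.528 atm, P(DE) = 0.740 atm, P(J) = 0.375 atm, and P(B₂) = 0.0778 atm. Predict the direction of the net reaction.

Qₚ = P(AB₃)²·P(B₂)³·P(J)² / (P(M)²·P(E)²·P(DE)) = (0.528)²·(0.0778)³·(0.375)² / ((0.307)²·(0.00920)²·(0.740)) = 3.13
Qₚ = 3.13 = Kₚ, so the system is already at equilibrium.

at equilibrium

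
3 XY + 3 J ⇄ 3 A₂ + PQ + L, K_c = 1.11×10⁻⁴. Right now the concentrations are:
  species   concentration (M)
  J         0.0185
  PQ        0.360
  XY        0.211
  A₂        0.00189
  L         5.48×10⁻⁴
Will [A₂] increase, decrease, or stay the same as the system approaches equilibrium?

increase

Q_c = [A₂]³·[PQ]·[L] / ([XY]³·[J]³) = (0.00189)³·(0.360)·(5.48×10⁻⁴) / ((0.211)³·(0.0185)³) = 2.24×10⁻⁵
Q_c = 2.24×10⁻⁵ < K_c = 1.11×10⁻⁴: net forward reaction.
A₂ is a product, so it increases.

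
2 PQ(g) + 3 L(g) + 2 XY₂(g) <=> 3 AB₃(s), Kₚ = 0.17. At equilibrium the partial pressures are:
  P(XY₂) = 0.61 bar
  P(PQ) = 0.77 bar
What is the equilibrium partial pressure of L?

(AB₃ is a pure solid — omitted from Kₚ.)
At equilibrium, Kₚ = 1 / (P(PQ)²·P(L)³·P(XY₂)²) = 0.17.
1 / ((0.77)²·(P(L))³·(0.61)²) = 0.17
P(L)³ = 26.7 ⇒ P(L) = 3.0 bar

P(L) = 3.0 bar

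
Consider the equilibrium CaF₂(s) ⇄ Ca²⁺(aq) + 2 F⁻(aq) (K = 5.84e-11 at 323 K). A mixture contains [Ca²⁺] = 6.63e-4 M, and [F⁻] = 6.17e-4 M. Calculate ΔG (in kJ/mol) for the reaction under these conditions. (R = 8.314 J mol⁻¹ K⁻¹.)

(CaF₂ is a pure solid — omitted from Q.)
Q = [Ca²⁺]·[F⁻]² = (6.63e-4)·(6.17e-4)² = 2.52e-10
ΔG = RT ln(Q/K) = (8.314 J mol⁻¹ K⁻¹)(323 K) × ln(2.52e-10/5.84e-11)
   = (2.685 kJ/mol)(1.462) = 3.93 kJ/mol
ΔG > 0, so the forward reaction is non-spontaneous (proceeds in reverse).

ΔG = 3.93 kJ/mol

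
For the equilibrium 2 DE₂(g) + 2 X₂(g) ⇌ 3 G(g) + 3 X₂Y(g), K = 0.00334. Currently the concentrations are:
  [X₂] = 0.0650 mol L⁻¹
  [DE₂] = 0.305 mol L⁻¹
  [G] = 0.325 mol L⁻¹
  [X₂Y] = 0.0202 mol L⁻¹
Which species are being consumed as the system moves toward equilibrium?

DE₂, X₂ (reactants)

Q = [G]³·[X₂Y]³ / ([DE₂]²·[X₂]²) = (0.325)³·(0.0202)³ / ((0.305)²·(0.0650)²) = 7.20e-4
Q = 7.20e-4 < K = 0.00334: net forward reaction.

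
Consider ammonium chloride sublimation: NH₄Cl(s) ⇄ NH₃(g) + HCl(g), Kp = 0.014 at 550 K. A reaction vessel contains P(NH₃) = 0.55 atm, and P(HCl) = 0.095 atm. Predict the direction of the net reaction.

reverse (toward reactants)

(NH₄Cl is a pure solid — omitted from Qp.)
Qp = P(NH₃)·P(HCl) = (0.55)·(0.095) = 0.052
Qp = 0.052 > Kp = 0.014, so the reverse reaction proceeds.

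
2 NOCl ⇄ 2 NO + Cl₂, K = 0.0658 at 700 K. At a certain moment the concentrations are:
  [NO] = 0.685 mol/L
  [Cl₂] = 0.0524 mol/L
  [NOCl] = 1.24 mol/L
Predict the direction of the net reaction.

in the forward direction

Q = [NO]²·[Cl₂] / [NOCl]² = (0.685)²·(0.0524) / (1.24)² = 0.0160
Q = 0.0160 < K = 0.0658, so the forward reaction proceeds.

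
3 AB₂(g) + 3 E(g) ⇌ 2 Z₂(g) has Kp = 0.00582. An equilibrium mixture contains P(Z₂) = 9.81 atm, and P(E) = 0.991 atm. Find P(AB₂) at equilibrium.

P(AB₂) = 25.7 atm

At equilibrium, Kp = P(Z₂)² / (P(AB₂)³·P(E)³) = 0.00582.
(9.81)² / ((P(AB₂))³·(0.991)³) = 0.00582
P(AB₂)³ = 17000 ⇒ P(AB₂) = 25.7 atm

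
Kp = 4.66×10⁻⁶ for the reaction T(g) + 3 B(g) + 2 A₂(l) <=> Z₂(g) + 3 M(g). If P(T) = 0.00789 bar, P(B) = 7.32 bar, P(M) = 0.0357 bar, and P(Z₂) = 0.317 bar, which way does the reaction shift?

(A₂ is a pure liquid — omitted from Qp.)
Qp = P(Z₂)·P(M)³ / (P(T)·P(B)³) = (0.317)·(0.0357)³ / ((0.00789)·(7.32)³) = 4.66×10⁻⁶
Qp = 4.66×10⁻⁶ = Kp, so the system is already at equilibrium.

at equilibrium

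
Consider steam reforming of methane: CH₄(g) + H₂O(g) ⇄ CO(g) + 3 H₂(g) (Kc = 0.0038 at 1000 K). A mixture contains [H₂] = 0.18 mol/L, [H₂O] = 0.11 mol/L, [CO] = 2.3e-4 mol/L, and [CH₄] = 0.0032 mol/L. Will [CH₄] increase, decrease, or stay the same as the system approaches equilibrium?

stay the same

Qc = [CO]·[H₂]³ / ([CH₄]·[H₂O]) = (2.3e-4)·(0.18)³ / ((0.0032)·(0.11)) = 0.0038
Qc = 0.0038 = Kc; the system is at equilibrium.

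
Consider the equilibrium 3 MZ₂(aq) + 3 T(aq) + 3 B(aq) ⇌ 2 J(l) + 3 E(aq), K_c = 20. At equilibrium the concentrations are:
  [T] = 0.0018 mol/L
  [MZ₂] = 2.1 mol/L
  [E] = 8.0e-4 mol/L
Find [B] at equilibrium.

[B] = 0.078 mol/L

(J is a pure liquid — omitted from K_c.)
At equilibrium, K_c = [E]³ / ([MZ₂]³·[T]³·[B]³) = 20.
(8.0e-4)³ / ((2.1)³·(0.0018)³·([B])³) = 20
[B]³ = 4.74e-4 ⇒ [B] = 0.078 mol/L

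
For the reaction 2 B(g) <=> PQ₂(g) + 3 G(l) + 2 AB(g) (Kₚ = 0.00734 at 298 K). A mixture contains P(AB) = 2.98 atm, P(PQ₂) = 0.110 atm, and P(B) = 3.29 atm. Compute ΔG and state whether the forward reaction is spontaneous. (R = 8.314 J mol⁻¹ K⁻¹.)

(G is a pure liquid — omitted from Qₚ.)
Qₚ = P(PQ₂)·P(AB)² / P(B)² = (0.110)·(2.98)² / (3.29)² = 0.0902
ΔG = RT ln(Qₚ/Kₚ) = (8.314 J mol⁻¹ K⁻¹)(298 K) × ln(0.0902/0.00734)
   = (2.478 kJ/mol)(2.509) = 6.22 kJ/mol
ΔG > 0, so the forward reaction is non-spontaneous (proceeds in reverse).

ΔG = 6.22 kJ/mol; the forward reaction is non-spontaneous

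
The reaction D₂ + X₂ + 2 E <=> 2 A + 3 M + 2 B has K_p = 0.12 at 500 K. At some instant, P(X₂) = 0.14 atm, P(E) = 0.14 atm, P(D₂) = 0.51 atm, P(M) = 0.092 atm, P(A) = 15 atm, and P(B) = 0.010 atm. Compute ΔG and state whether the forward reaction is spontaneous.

Q_p = P(A)²·P(M)³·P(B)² / (P(D₂)·P(X₂)·P(E)²) = (15)²·(0.092)³·(0.010)² / ((0.51)·(0.14)·(0.14)²) = 0.0125
ΔG = RT ln(Q_p/K_p) = (8.314 J mol⁻¹ K⁻¹)(500 K) × ln(0.0125/0.12)
   = (4.157 kJ/mol)(-2.262) = -9.40 kJ/mol
ΔG < 0, so the forward reaction is spontaneous (proceeds forward).

ΔG = -9.40 kJ/mol; the forward reaction is spontaneous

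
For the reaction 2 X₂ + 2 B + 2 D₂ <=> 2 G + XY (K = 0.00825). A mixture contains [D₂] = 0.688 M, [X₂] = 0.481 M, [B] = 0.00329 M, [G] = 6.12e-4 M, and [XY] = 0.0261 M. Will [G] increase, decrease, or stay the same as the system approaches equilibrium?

Q = [G]²·[XY] / ([X₂]²·[B]²·[D₂]²) = (6.12e-4)²·(0.0261) / ((0.481)²·(0.00329)²·(0.688)²) = 0.00825
Q = 0.00825 = K; the system is at equilibrium.

stay the same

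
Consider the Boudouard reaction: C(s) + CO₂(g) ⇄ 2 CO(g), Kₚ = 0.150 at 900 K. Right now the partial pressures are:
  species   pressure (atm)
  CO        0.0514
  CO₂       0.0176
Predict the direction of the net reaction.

no net change (already at equilibrium)

(C is a pure solid — omitted from Qₚ.)
Qₚ = P(CO)² / P(CO₂) = (0.0514)² / (0.0176) = 0.150
Qₚ = 0.150 = Kₚ, so the system is already at equilibrium.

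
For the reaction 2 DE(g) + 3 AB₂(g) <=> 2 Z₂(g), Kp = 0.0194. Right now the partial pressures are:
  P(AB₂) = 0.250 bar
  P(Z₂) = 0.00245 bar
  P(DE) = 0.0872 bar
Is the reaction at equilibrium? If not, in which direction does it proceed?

Qp = P(Z₂)² / (P(DE)²·P(AB₂)³) = (0.00245)² / ((0.0872)²·(0.250)³) = 0.0505
Qp = 0.0505 > Kp = 0.0194, so the reverse reaction proceeds.

to the left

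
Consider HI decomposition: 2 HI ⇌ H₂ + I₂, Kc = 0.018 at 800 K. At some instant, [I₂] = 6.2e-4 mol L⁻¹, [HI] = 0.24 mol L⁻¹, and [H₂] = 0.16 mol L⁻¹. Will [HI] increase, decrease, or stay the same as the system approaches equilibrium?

Qc = [H₂]·[I₂] / [HI]² = (0.16)·(6.2e-4) / (0.24)² = 0.0017
Qc = 0.0017 < Kc = 0.018: net forward reaction.
HI is a reactant, so it decreases.

decrease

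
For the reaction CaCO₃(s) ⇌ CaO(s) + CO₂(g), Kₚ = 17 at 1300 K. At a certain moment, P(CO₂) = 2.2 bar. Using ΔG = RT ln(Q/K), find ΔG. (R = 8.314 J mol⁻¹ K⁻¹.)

ΔG = -22.1 kJ/mol

(CaCO₃, CaO are pure solids — omitted from Qₚ.)
Qₚ = P(CO₂) = 2.20
ΔG = RT ln(Qₚ/Kₚ) = (8.314 J mol⁻¹ K⁻¹)(1300 K) × ln(2.20/17)
   = (10.81 kJ/mol)(-2.045) = -22.1 kJ/mol
ΔG < 0, so the forward reaction is spontaneous (proceeds forward).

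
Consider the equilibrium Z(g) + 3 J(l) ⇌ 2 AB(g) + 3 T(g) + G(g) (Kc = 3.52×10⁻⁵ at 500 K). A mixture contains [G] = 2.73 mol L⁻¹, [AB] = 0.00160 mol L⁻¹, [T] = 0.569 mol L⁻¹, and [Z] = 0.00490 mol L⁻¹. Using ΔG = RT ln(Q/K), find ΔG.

(J is a pure liquid — omitted from Qc.)
Qc = [AB]²·[T]³·[G] / [Z] = (0.00160)²·(0.569)³·(2.73) / (0.00490) = 2.63×10⁻⁴
ΔG = RT ln(Qc/Kc) = (8.314 J mol⁻¹ K⁻¹)(500 K) × ln(2.63×10⁻⁴/3.52×10⁻⁵)
   = (4.157 kJ/mol)(2.011) = 8.36 kJ/mol
ΔG > 0, so the forward reaction is non-spontaneous (proceeds in reverse).

ΔG = 8.36 kJ/mol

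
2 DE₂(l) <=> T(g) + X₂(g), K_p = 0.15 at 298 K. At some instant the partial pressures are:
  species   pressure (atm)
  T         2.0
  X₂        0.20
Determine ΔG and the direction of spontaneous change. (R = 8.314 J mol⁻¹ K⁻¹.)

ΔG = 2.43 kJ/mol; the forward reaction is non-spontaneous

(DE₂ is a pure liquid — omitted from Q_p.)
Q_p = P(T)·P(X₂) = (2.0)·(0.20) = 0.400
ΔG = RT ln(Q_p/K_p) = (8.314 J mol⁻¹ K⁻¹)(298 K) × ln(0.400/0.15)
   = (2.478 kJ/mol)(0.9808) = 2.43 kJ/mol
ΔG > 0, so the forward reaction is non-spontaneous (proceeds in reverse).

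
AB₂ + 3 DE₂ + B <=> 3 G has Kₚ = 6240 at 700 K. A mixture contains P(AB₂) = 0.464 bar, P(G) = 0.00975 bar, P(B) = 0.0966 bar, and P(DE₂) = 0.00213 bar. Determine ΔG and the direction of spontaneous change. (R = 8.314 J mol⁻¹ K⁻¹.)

Qₚ = P(G)³ / (P(AB₂)·P(DE₂)³·P(B)) = (0.00975)³ / ((0.464)·(0.00213)³·(0.0966)) = 2140
ΔG = RT ln(Qₚ/Kₚ) = (8.314 J mol⁻¹ K⁻¹)(700 K) × ln(2140/6240)
   = (5.820 kJ/mol)(-1.070) = -6.23 kJ/mol
ΔG < 0, so the forward reaction is spontaneous (proceeds forward).

ΔG = -6.23 kJ/mol; the forward reaction is spontaneous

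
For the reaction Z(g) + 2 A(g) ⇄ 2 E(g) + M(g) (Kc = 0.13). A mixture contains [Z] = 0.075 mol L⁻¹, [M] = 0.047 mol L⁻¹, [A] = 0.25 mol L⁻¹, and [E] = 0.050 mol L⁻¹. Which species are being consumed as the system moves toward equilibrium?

Z, A (reactants)

Qc = [E]²·[M] / ([Z]·[A]²) = (0.050)²·(0.047) / ((0.075)·(0.25)²) = 0.025
Qc = 0.025 < Kc = 0.13: net forward reaction.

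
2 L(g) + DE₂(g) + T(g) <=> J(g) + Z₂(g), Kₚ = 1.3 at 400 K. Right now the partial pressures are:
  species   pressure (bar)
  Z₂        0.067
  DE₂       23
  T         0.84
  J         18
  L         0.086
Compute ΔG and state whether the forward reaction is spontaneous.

Qₚ = P(J)·P(Z₂) / (P(L)²·P(DE₂)·P(T)) = (18)·(0.067) / ((0.086)²·(23)·(0.84)) = 8.44
ΔG = RT ln(Qₚ/Kₚ) = (8.314 J mol⁻¹ K⁻¹)(400 K) × ln(8.44/1.3)
   = (3.326 kJ/mol)(1.871) = 6.22 kJ/mol
ΔG > 0, so the forward reaction is non-spontaneous (proceeds in reverse).

ΔG = 6.22 kJ/mol; the forward reaction is non-spontaneous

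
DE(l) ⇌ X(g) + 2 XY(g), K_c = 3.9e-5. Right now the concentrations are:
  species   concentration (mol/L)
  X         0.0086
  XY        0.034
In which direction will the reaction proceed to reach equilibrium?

in the forward direction

(DE is a pure liquid — omitted from Q_c.)
Q_c = [X]·[XY]² = (0.0086)·(0.034)² = 9.9e-6
Q_c = 9.9e-6 < K_c = 3.9e-5, so the forward reaction proceeds.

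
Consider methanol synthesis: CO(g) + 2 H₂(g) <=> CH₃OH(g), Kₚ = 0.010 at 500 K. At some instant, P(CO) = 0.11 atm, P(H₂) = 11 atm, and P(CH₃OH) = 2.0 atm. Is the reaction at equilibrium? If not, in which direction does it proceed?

Qₚ = P(CH₃OH) / (P(CO)·P(H₂)²) = (2.0) / ((0.11)·(11)²) = 0.15
Qₚ = 0.15 > Kₚ = 0.010, so the reverse reaction proceeds.

toward reactants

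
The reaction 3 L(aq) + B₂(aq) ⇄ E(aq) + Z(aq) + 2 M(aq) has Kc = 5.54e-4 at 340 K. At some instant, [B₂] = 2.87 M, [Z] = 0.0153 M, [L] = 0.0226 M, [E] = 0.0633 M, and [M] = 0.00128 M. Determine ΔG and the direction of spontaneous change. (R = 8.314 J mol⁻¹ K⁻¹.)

Qc = [E]·[Z]·[M]² / ([L]³·[B₂]) = (0.0633)·(0.0153)·(0.00128)² / ((0.0226)³·(2.87)) = 4.79e-5
ΔG = RT ln(Qc/Kc) = (8.314 J mol⁻¹ K⁻¹)(340 K) × ln(4.79e-5/5.54e-4)
   = (2.827 kJ/mol)(-2.448) = -6.92 kJ/mol
ΔG < 0, so the forward reaction is spontaneous (proceeds forward).

ΔG = -6.92 kJ/mol; the forward reaction is spontaneous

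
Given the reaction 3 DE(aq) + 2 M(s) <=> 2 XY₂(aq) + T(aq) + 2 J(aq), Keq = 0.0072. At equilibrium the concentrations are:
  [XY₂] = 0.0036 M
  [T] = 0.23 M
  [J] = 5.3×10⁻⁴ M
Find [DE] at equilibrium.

[DE] = 4.9×10⁻⁴ M

(M is a pure solid — omitted from Keq.)
At equilibrium, Keq = [XY₂]²·[T]·[J]² / [DE]³ = 0.0072.
(0.0036)²·(0.23)·(5.3×10⁻⁴)² / ([DE])³ = 0.0072
[DE]³ = 1.16×10⁻¹⁰ ⇒ [DE] = 4.9×10⁻⁴ M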